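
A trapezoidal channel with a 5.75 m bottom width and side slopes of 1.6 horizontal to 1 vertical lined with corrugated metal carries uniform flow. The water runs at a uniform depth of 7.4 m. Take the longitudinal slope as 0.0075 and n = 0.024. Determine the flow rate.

Q = 1160 m³/s

With bottom width b = 5.75 m and side slope z = 1.6: A = (b + zy)y = (5.75 + 1.6×7.4)×7.4 = 130.2 m²; P = b + 2y√(1+z²) = 5.75 + 2×7.4×1.887 = 33.67 m.
Hydraulic radius R = A/P = 130.2/33.67 = 3.865 m.
Manning's equation: Q = (1/n) A R^(2/3) S^(1/2) = (1/0.024) × 130.2 × 3.865^(2/3) × 0.0075^(1/2) = 1160 m³/s.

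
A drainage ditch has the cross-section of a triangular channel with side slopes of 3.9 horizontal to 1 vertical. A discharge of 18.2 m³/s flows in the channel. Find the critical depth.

At critical depth, Q² T / (g A³) = 1, i.e. A³/T = Q²/g = 18.2²/9.81 = 33.77.
At y = 1.5 m: A³/T = 57.75 — too large.
At y = 1.07 m: A³/T = 10.67 — too small.
At y = 1.35 m: A³/T = 34.1 — close enough.

y_c = 1.35 m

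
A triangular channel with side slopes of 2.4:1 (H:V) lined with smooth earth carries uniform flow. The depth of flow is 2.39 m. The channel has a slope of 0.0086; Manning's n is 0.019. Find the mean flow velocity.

For a triangular section with side slope z = 2.4: A = zy² = 2.4×2.39² = 13.71 m²; P = 2y√(1+z²) = 2×2.39×2.6 = 12.43 m.
Hydraulic radius R = A/P = 13.71/12.43 = 1.103 m.
From Manning's equation, V = (1/n) R^(2/3) S^(1/2) = (1/0.019) × 1.103^(2/3) × 0.0086^(1/2) = 5.21 m/s.

V = 5.21 m/s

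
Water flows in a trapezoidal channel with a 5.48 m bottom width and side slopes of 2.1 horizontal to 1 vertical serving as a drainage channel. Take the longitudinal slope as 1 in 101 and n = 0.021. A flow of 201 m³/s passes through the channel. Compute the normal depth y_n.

Manning's equation rearranged: A R^(2/3) = nQ / (1·√S) = 0.021 × 201 / (√0.009901) = 42.42.
Try y = 2.25 m: A R^(2/3) = 29.28 — too small.
Try y = 3.31 m: A R^(2/3) = 64.68 — too large.
Try y = 2.7 m: A R^(2/3) = 42.36 — close enough.

y_n = 2.7 m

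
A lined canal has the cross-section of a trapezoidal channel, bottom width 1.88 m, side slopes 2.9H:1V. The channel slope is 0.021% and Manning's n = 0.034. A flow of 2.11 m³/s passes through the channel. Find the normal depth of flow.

y_n = 1.19 m

Manning's equation rearranged: A R^(2/3) = nQ / (1·√S) = 0.034 × 2.11 / (√0.00021) = 4.951.
Try y = 0.979 m: A R^(2/3) = 3.235 — too small.
Try y = 1.19 m: A R^(2/3) = 4.958 — matches.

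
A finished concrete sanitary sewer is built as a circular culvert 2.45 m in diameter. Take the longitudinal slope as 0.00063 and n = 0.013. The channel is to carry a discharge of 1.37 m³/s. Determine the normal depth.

Manning's equation rearranged: A R^(2/3) = nQ / (1·√S) = 0.013 × 1.37 / (√0.00063) = 0.7096.
Trying y = 0.952 m: A R^(2/3) = 1.086 — too large.
Trying y = 0.76 m: A R^(2/3) = 0.7103 — close enough.

y_n = 0.76 m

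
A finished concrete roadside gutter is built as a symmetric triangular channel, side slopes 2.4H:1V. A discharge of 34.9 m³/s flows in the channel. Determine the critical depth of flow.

y_c = 2.12 m

At critical depth, Q² T / (g A³) = 1, i.e. A³/T = Q²/g = 34.9²/9.81 = 124.2.
Trying y = 2.57 m: A³/T = 322.9 — high.
Trying y = 2.12 m: A³/T = 123.3 — close enough.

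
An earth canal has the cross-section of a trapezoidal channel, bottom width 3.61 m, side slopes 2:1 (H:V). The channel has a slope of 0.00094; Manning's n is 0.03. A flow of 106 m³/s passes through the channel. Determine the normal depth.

y_n = 4.54 m

Manning's equation rearranged: A R^(2/3) = nQ / (1·√S) = 0.03 × 106 / (√0.00094) = 103.7.
Try y = 5.01 m: A R^(2/3) = 129.9 — too large.
Try y = 3.18 m: A R^(2/3) = 46.53 — too small.
Try y = 4.54 m: A R^(2/3) = 103.5 — matches.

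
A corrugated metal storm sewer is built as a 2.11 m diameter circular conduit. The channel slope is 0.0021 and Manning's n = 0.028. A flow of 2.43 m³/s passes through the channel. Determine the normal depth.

y_n = 1.24 m

Manning's equation rearranged: A R^(2/3) = nQ / (1·√S) = 0.028 × 2.43 / (√0.0021) = 1.485.
Trying y = 1.06 m: A R^(2/3) = 1.151 — low.
Trying y = 1.24 m: A R^(2/3) = 1.485 — close enough.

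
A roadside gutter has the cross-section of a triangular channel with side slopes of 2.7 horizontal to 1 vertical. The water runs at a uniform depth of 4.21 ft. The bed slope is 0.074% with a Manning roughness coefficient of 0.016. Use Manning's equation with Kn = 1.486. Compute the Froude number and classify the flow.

subcritical

For a triangular section with side slope z = 2.7: A = zy² = 2.7×4.21² = 47.86 ft²; P = 2y√(1+z²) = 2×4.21×2.879 = 24.24 ft.
Hydraulic radius R = A/P = 47.86/24.24 = 1.974 ft.
V = (1.486/n) R^(2/3) √S = (1.486/0.016) × 1.974^(2/3) × √0.00074 = 3.976 ft/s. Hydraulic depth D_h = A/T = 47.86/22.73 = 2.105 ft.
Froude number Fr = V/√(g·D_h) = 3.976/√(32.2×2.105) = 0.483, which is less than 1, so the flow is subcritical.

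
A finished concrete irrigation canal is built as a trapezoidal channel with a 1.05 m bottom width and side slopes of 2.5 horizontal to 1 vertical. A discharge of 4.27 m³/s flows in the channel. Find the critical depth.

y_c = 0.72 m

At critical depth, Q² T / (g A³) = 1, i.e. A³/T = Q²/g = 4.27²/9.81 = 1.859.
At y = 0.874 m: A³/T = 4.17 — high.
At y = 0.545 m: A³/T = 0.6021 — low.
At y = 0.72 m: A³/T = 1.858 — close enough.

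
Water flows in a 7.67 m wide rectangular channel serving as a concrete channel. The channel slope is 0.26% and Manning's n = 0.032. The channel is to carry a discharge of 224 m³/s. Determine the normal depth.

y_n = 9.4 m

Manning's equation rearranged: A R^(2/3) = nQ / (1·√S) = 0.032 × 224 / (√0.0026) = 140.6.
At y = 8.12 m: A R^(2/3) = 117.9 — low.
At y = 12 m: A R^(2/3) = 187.4 — high.
At y = 9.4 m: A R^(2/3) = 140.6 — close enough.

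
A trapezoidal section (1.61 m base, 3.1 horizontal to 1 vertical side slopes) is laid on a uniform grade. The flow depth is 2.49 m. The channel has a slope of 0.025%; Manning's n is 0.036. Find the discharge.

Q = 12.2 m³/s

With bottom width b = 1.61 m and side slope z = 3.1: A = (b + zy)y = (1.61 + 3.1×2.49)×2.49 = 23.23 m²; P = b + 2y√(1+z²) = 1.61 + 2×2.49×3.257 = 17.83 m.
Hydraulic radius R = A/P = 23.23/17.83 = 1.303 m.
Manning's equation: Q = (1/n) A R^(2/3) S^(1/2) = (1/0.036) × 23.23 × 1.303^(2/3) × 0.00025^(1/2) = 12.2 m³/s.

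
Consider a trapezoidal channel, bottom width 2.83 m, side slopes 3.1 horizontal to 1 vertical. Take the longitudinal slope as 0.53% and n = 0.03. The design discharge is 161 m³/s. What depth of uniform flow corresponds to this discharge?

y_n = 3.37 m

Manning's equation rearranged: A R^(2/3) = nQ / (1·√S) = 0.03 × 161 / (√0.0053) = 66.35.
Try y = 4.16 m: A R^(2/3) = 110.2 — over.
Try y = 3.37 m: A R^(2/3) = 66.34 — matches.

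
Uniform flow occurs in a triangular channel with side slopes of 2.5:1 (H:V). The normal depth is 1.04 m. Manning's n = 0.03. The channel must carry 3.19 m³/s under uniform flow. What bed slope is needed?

For a triangular section with side slope z = 2.5: A = zy² = 2.5×1.04² = 2.704 m²; P = 2y√(1+z²) = 2×1.04×2.693 = 5.601 m.
Hydraulic radius R = A/P = 2.704/5.601 = 0.4828 m.
From Manning's equation, S = [nQ / (1 A R^(2/3))]² = [0.03 × 3.19 / (1 × 2.704 × 0.4828^(2/3))]² = 0.00331.

S = 0.00331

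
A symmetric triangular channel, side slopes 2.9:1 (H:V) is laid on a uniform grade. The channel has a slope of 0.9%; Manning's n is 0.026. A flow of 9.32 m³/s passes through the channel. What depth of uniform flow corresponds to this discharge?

Manning's equation rearranged: A R^(2/3) = nQ / (1·√S) = 0.026 × 9.32 / (√0.009) = 2.554.
Try y = 1.37 m: A R^(2/3) = 4.074 — too large.
Try y = 1.15 m: A R^(2/3) = 2.555 — close enough.

y_n = 1.15 m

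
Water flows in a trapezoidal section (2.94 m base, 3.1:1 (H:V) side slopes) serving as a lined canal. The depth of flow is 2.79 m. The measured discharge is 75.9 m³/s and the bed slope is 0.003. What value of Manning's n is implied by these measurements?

With bottom width b = 2.94 m and side slope z = 3.1: A = (b + zy)y = (2.94 + 3.1×2.79)×2.79 = 32.33 m²; P = b + 2y√(1+z²) = 2.94 + 2×2.79×3.257 = 21.12 m.
Hydraulic radius R = A/P = 32.33/21.12 = 1.531 m.
Rearranging Manning's equation: n = (1/Q) A R^(2/3) S^(1/2) = (1/75.9) × 32.33 × 1.531^(2/3) × √0.003 = 0.031.

n = 0.031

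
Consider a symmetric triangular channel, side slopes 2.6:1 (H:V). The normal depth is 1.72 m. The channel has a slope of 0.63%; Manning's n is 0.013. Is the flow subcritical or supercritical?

For a triangular section with side slope z = 2.6: A = zy² = 2.6×1.72² = 7.692 m²; P = 2y√(1+z²) = 2×1.72×2.786 = 9.583 m.
Hydraulic radius R = A/P = 7.692/9.583 = 0.8027 m.
V = (1/n) R^(2/3) √S = (1/0.013) × 0.8027^(2/3) × √0.0063 = 5.273 m/s. Hydraulic depth D_h = A/T = 7.692/8.944 = 0.86 m.
Froude number Fr = V/√(g·D_h) = 5.273/√(9.81×0.86) = 1.82, which is greater than 1, so the flow is supercritical.

supercritical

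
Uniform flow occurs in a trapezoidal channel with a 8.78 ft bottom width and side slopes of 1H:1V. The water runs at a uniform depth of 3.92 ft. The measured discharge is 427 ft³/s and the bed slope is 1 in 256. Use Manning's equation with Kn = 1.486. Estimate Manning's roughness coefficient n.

With bottom width b = 8.78 ft and side slope z = 1: A = (b + zy)y = (8.78 + 1×3.92)×3.92 = 49.78 ft²; P = b + 2y√(1+z²) = 8.78 + 2×3.92×1.414 = 19.87 ft.
Hydraulic radius R = A/P = 49.78/19.87 = 2.506 ft.
Rearranging Manning's equation: n = (1.486/Q) A R^(2/3) S^(1/2) = (1.486/427) × 49.78 × 2.506^(2/3) × √0.003906 = 0.02.

n = 0.02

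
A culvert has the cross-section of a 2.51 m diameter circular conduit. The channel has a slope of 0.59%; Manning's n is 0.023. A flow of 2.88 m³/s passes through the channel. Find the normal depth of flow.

Manning's equation rearranged: A R^(2/3) = nQ / (1·√S) = 0.023 × 2.88 / (√0.0059) = 0.8624.
At y = 1.06 m: A R^(2/3) = 1.349 — over.
At y = 0.682 m: A R^(2/3) = 0.5855 — short.
At y = 0.833 m: A R^(2/3) = 0.8622 — ≈ 0.8624.

y_n = 0.833 m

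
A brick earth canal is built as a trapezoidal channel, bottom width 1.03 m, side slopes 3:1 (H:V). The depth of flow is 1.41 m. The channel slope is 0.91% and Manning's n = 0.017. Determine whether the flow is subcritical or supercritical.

With bottom width b = 1.03 m and side slope z = 3: A = (b + zy)y = (1.03 + 3×1.41)×1.41 = 7.417 m²; P = b + 2y√(1+z²) = 1.03 + 2×1.41×3.162 = 9.948 m.
Hydraulic radius R = A/P = 7.417/9.948 = 0.7456 m.
V = (1/n) R^(2/3) √S = (1/0.017) × 0.7456^(2/3) × √0.0091 = 4.614 m/s. Hydraulic depth D_h = A/T = 7.417/9.49 = 0.7815 m.
Froude number Fr = V/√(g·D_h) = 4.614/√(9.81×0.7815) = 1.67, which is greater than 1, so the flow is supercritical.

supercritical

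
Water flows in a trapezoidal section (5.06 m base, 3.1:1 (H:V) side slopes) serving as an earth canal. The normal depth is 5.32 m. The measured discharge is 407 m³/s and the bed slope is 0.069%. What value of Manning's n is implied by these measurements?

n = 0.015

With bottom width b = 5.06 m and side slope z = 3.1: A = (b + zy)y = (5.06 + 3.1×5.32)×5.32 = 114.7 m²; P = b + 2y√(1+z²) = 5.06 + 2×5.32×3.257 = 39.72 m.
Hydraulic radius R = A/P = 114.7/39.72 = 2.887 m.
Rearranging Manning's equation: n = (1/Q) A R^(2/3) S^(1/2) = (1/407) × 114.7 × 2.887^(2/3) × √0.00069 = 0.015.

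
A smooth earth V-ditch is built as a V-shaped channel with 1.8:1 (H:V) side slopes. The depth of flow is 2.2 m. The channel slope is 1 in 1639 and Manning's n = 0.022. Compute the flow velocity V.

V = 1.09 m/s

For a triangular section with side slope z = 1.8: A = zy² = 1.8×2.2² = 8.712 m²; P = 2y√(1+z²) = 2×2.2×2.059 = 9.06 m.
Hydraulic radius R = A/P = 8.712/9.06 = 0.9616 m.
From Manning's equation, V = (1/n) R^(2/3) S^(1/2) = (1/0.022) × 0.9616^(2/3) × 0.0006101^(1/2) = 1.09 m/s.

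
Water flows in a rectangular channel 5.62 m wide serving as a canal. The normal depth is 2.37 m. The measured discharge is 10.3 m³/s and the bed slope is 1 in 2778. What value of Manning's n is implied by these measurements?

n = 0.029

Flow area A = b·y = 5.62 × 2.37 = 13.32 m². Wetted perimeter P = b + 2y = 5.62 + 2×2.37 = 10.36 m.
Hydraulic radius R = A/P = 13.32/10.36 = 1.286 m.
Rearranging Manning's equation: n = (1/Q) A R^(2/3) S^(1/2) = (1/10.3) × 13.32 × 1.286^(2/3) × √0.00036 = 0.029.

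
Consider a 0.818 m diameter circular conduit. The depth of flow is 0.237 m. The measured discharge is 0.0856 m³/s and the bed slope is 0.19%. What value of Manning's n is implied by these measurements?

For a circular section of diameter D = 0.818 m at depth y = 0.237 m, the central angle is θ = 2 arccos(1 − 2y/D) = 2.274 rad. Then A = (D²/8)(θ − sin θ) = 0.1263 m² and P = Dθ/2 = 0.9299 m.
Hydraulic radius R = A/P = 0.1263/0.9299 = 0.1359 m.
Rearranging Manning's equation: n = (1/Q) A R^(2/3) S^(1/2) = (1/0.0856) × 0.1263 × 0.1359^(2/3) × √0.0019 = 0.017.

n = 0.017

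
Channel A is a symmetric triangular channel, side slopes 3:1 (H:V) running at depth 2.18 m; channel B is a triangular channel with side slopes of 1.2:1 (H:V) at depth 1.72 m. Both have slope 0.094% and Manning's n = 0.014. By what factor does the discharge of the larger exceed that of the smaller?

Channel A: For a triangular section with side slope z = 3: A = zy² = 3×2.18² = 14.26 m²; P = 2y√(1+z²) = 2×2.18×3.162 = 13.79 m. Hydraulic radius R = A/P = 14.26/13.79 = 1.034 m. Q_A = (1/0.014)·14.26·1.034^(2/3)·√0.00094 = 31.93 m³/s.
Channel B: For a triangular section with side slope z = 1.2: A = zy² = 1.2×1.72² = 3.55 m²; P = 2y√(1+z²) = 2×1.72×1.562 = 5.373 m. Hydraulic radius R = A/P = 3.55/5.373 = 0.6607 m. Q_B = (1/0.014)·3.55·0.6607^(2/3)·√0.00094 = 5.897 m³/s.
The larger discharge is 31.93 m³/s and the smaller is 5.897 m³/s; the ratio is 5.41.

5.41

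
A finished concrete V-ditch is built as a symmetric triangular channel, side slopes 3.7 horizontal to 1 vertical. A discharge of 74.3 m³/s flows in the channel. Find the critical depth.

At critical depth, Q² T / (g A³) = 1, i.e. A³/T = Q²/g = 74.3²/9.81 = 562.7.
Try y = 1.7 m: A³/T = 97.19 — short.
Try y = 2.7 m: A³/T = 982.2 — over.
Try y = 2.42 m: A³/T = 568.1 — ≈ 562.7.

y_c = 2.42 m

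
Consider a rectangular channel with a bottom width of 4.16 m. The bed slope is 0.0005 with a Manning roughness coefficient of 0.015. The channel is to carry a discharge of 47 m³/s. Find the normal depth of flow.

y_n = 5.72 m

Manning's equation rearranged: A R^(2/3) = nQ / (1·√S) = 0.015 × 47 / (√0.0005) = 31.53.
At y = 4.88 m: A R^(2/3) = 26.11 — too small.
At y = 5.72 m: A R^(2/3) = 31.53 — matches.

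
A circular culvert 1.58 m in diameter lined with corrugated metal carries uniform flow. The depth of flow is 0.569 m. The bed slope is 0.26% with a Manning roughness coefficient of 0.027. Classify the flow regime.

For a circular section of diameter D = 1.58 m at depth y = 0.569 m, the central angle is θ = 2 arccos(1 − 2y/D) = 2.575 rad. Then A = (D²/8)(θ − sin θ) = 0.6358 m² and P = Dθ/2 = 2.034 m.
Hydraulic radius R = A/P = 0.6358/2.034 = 0.3126 m.
V = (1/n) R^(2/3) √S = (1/0.027) × 0.3126^(2/3) × √0.0026 = 0.8698 m/s. Hydraulic depth D_h = A/T = 0.6358/1.517 = 0.4191 m.
Froude number Fr = V/√(g·D_h) = 0.8698/√(9.81×0.4191) = 0.429, which is less than 1, so the flow is subcritical.

subcritical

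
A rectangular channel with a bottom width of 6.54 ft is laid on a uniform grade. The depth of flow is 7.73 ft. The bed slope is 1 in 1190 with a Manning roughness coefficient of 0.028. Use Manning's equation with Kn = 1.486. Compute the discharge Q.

Flow area A = b·y = 6.54 × 7.73 = 50.55 ft². Wetted perimeter P = b + 2y = 6.54 + 2×7.73 = 22 ft.
Hydraulic radius R = A/P = 50.55/22 = 2.298 ft.
Manning's equation: Q = (1.486/n) A R^(2/3) S^(1/2) = (1.486/0.028) × 50.55 × 2.298^(2/3) × 0.0008403^(1/2) = 135 ft³/s.

Q = 135 ft³/s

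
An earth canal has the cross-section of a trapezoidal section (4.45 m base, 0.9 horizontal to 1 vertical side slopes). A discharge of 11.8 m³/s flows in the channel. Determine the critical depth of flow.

y_c = 0.843 m

At critical depth, Q² T / (g A³) = 1, i.e. A³/T = Q²/g = 11.8²/9.81 = 14.19.
Try y = 0.95 m: A³/T = 20.78 — too large.
Try y = 0.621 m: A³/T = 5.405 — too small.
Try y = 0.843 m: A³/T = 14.19 — matches.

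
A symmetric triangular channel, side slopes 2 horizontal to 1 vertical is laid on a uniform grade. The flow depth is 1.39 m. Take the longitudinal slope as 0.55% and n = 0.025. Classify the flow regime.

For a triangular section with side slope z = 2: A = zy² = 2×1.39² = 3.864 m²; P = 2y√(1+z²) = 2×1.39×2.236 = 6.216 m.
Hydraulic radius R = A/P = 3.864/6.216 = 0.6216 m.
V = (1/n) R^(2/3) √S = (1/0.025) × 0.6216^(2/3) × √0.0055 = 2.161 m/s. Hydraulic depth D_h = A/T = 3.864/5.56 = 0.695 m.
Froude number Fr = V/√(g·D_h) = 2.161/√(9.81×0.695) = 0.827, which is less than 1, so the flow is subcritical.

subcritical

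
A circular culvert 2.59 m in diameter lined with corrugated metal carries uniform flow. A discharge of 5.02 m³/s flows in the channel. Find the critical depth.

y_c = 0.995 m

At critical depth, Q² T / (g A³) = 1, i.e. A³/T = Q²/g = 5.02²/9.81 = 2.569.
Trying y = 0.741 m: A³/T = 0.8233 — too small.
Trying y = 1.16 m: A³/T = 4.633 — too large.
Trying y = 0.995 m: A³/T = 2.572 — matches.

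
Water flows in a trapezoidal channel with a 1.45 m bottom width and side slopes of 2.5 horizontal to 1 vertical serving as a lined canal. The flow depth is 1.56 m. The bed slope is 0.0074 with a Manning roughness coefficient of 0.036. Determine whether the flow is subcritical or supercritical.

subcritical

With bottom width b = 1.45 m and side slope z = 2.5: A = (b + zy)y = (1.45 + 2.5×1.56)×1.56 = 8.346 m²; P = b + 2y√(1+z²) = 1.45 + 2×1.56×2.693 = 9.851 m.
Hydraulic radius R = A/P = 8.346/9.851 = 0.8472 m.
V = (1/n) R^(2/3) √S = (1/0.036) × 0.8472^(2/3) × √0.0074 = 2.14 m/s. Hydraulic depth D_h = A/T = 8.346/9.25 = 0.9023 m.
Froude number Fr = V/√(g·D_h) = 2.14/√(9.81×0.9023) = 0.719, which is less than 1, so the flow is subcritical.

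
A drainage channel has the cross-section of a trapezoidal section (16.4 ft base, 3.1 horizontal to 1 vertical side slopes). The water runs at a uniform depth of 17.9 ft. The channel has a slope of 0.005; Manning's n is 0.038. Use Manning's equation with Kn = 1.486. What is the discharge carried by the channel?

With bottom width b = 16.4 ft and side slope z = 3.1: A = (b + zy)y = (16.4 + 3.1×17.9)×17.9 = 1287 ft²; P = b + 2y√(1+z²) = 16.4 + 2×17.9×3.257 = 133 ft.
Hydraulic radius R = A/P = 1287/133 = 9.675 ft.
Manning's equation: Q = (1.486/n) A R^(2/3) S^(1/2) = (1.486/0.038) × 1287 × 9.675^(2/3) × 0.005^(1/2) = 16200 ft³/s.

Q = 16200 ft³/s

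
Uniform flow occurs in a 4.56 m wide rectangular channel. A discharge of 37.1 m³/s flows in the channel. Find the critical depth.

y_c = 1.89 m

For a rectangular channel, critical depth y_c = (q²/g)^(1/3) where q = Q/b = 37.1/4.56 = 8.136 m²/s.
So y_c = (8.136²/9.81)^(1/3) = 1.89 m.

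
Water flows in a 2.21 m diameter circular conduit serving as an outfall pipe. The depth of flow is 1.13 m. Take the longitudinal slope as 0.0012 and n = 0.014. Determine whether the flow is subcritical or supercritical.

For a circular section of diameter D = 2.21 m at depth y = 1.13 m, the central angle is θ = 2 arccos(1 − 2y/D) = 3.187 rad. Then A = (D²/8)(θ − sin θ) = 1.973 m² and P = Dθ/2 = 3.521 m.
Hydraulic radius R = A/P = 1.973/3.521 = 0.5603 m.
V = (1/n) R^(2/3) √S = (1/0.014) × 0.5603^(2/3) × √0.0012 = 1.682 m/s. Hydraulic depth D_h = A/T = 1.973/2.209 = 0.8931 m.
Froude number Fr = V/√(g·D_h) = 1.682/√(9.81×0.8931) = 0.568, which is less than 1, so the flow is subcritical.

subcritical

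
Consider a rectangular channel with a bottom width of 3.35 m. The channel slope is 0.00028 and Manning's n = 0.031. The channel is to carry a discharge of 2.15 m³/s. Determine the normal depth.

Manning's equation rearranged: A R^(2/3) = nQ / (1·√S) = 0.031 × 2.15 / (√0.00028) = 3.983.
Try y = 1.2 m: A R^(2/3) = 3.167 — low.
Try y = 1.6 m: A R^(2/3) = 4.689 — high.
Try y = 1.42 m: A R^(2/3) = 3.991 — close enough.

y_n = 1.42 m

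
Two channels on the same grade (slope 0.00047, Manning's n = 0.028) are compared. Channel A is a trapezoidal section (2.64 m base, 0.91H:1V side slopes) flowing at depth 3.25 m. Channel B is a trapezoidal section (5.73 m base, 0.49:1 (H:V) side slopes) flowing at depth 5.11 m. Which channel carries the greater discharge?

Channel A: With bottom width b = 2.64 m and side slope z = 0.91: A = (b + zy)y = (2.64 + 0.91×3.25)×3.25 = 18.19 m²; P = b + 2y√(1+z²) = 2.64 + 2×3.25×1.352 = 11.43 m. Hydraulic radius R = A/P = 18.19/11.43 = 1.592 m. Q_A = (1/0.028)·18.19·1.592^(2/3)·√0.00047 = 19.2 m³/s.
Channel B: With bottom width b = 5.73 m and side slope z = 0.49: A = (b + zy)y = (5.73 + 0.49×5.11)×5.11 = 42.08 m²; P = b + 2y√(1+z²) = 5.73 + 2×5.11×1.114 = 17.11 m. Hydraulic radius R = A/P = 42.08/17.11 = 2.459 m. Q_B = (1/0.028)·42.08·2.459^(2/3)·√0.00047 = 59.35 m³/s.
Q_A = 19.2 m³/s vs Q_B = 59.35 m³/s, so channel B carries more.

channel B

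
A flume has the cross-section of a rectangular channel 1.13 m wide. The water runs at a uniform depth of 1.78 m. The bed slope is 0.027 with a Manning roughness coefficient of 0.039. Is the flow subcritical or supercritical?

subcritical

Flow area A = b·y = 1.13 × 1.78 = 2.011 m². Wetted perimeter P = b + 2y = 1.13 + 2×1.78 = 4.69 m.
Hydraulic radius R = A/P = 2.011/4.69 = 0.4289 m.
V = (1/n) R^(2/3) √S = (1/0.039) × 0.4289^(2/3) × √0.027 = 2.396 m/s. Hydraulic depth D_h = A/T = 2.011/1.13 = 1.78 m.
Froude number Fr = V/√(g·D_h) = 2.396/√(9.81×1.78) = 0.573, which is less than 1, so the flow is subcritical.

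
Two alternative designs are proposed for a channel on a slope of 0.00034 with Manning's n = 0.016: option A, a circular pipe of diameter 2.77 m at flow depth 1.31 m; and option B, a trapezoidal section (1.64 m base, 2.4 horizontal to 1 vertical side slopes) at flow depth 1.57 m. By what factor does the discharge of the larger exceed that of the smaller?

3.6

Channel A: For a circular section of diameter D = 2.77 m at depth y = 1.31 m, the central angle is θ = 2 arccos(1 − 2y/D) = 3.033 rad. Then A = (D²/8)(θ − sin θ) = 2.805 m² and P = Dθ/2 = 4.201 m. Hydraulic radius R = A/P = 2.805/4.201 = 0.6678 m. Q_A = (1/0.016)·2.805·0.6678^(2/3)·√0.00034 = 2.47 m³/s.
Channel B: With bottom width b = 1.64 m and side slope z = 2.4: A = (b + zy)y = (1.64 + 2.4×1.57)×1.57 = 8.491 m²; P = b + 2y√(1+z²) = 1.64 + 2×1.57×2.6 = 9.804 m. Hydraulic radius R = A/P = 8.491/9.804 = 0.866 m. Q_B = (1/0.016)·8.491·0.866^(2/3)·√0.00034 = 8.89 m³/s.
The larger discharge is 8.89 m³/s and the smaller is 2.47 m³/s; the ratio is 3.6.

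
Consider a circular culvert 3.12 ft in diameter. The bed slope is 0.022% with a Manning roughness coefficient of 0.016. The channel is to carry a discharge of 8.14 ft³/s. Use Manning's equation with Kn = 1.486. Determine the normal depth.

Manning's equation rearranged: A R^(2/3) = nQ / (1.486·√S) = 0.016 × 8.14 / (1.486 × √0.00022) = 5.909.
At y = 1.74 ft: A R^(2/3) = 3.88 — short.
At y = 2.9 ft: A R^(2/3) = 6.965 — over.
At y = 2.34 ft: A R^(2/3) = 5.907 — close enough.

y_n = 2.34 ft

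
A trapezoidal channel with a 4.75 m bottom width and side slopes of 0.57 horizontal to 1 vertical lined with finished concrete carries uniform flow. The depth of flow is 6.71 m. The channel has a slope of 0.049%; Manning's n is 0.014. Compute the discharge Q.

With bottom width b = 4.75 m and side slope z = 0.57: A = (b + zy)y = (4.75 + 0.57×6.71)×6.71 = 57.54 m²; P = b + 2y√(1+z²) = 4.75 + 2×6.71×1.151 = 20.2 m.
Hydraulic radius R = A/P = 57.54/20.2 = 2.849 m.
Manning's equation: Q = (1/n) A R^(2/3) S^(1/2) = (1/0.014) × 57.54 × 2.849^(2/3) × 0.00049^(1/2) = 183 m³/s.

Q = 183 m³/s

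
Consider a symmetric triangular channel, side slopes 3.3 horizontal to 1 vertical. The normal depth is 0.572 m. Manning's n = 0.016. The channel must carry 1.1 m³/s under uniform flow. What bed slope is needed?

S = 0.0015

For a triangular section with side slope z = 3.3: A = zy² = 3.3×0.572² = 1.08 m²; P = 2y√(1+z²) = 2×0.572×3.448 = 3.945 m.
Hydraulic radius R = A/P = 1.08/3.945 = 0.2737 m.
From Manning's equation, S = [nQ / (1 A R^(2/3))]² = [0.016 × 1.1 / (1 × 1.08 × 0.2737^(2/3))]² = 0.0015.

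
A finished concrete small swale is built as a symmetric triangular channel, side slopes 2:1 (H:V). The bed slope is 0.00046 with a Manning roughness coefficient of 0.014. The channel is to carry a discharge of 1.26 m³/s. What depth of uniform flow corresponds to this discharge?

Manning's equation rearranged: A R^(2/3) = nQ / (1·√S) = 0.014 × 1.26 / (√0.00046) = 0.8225.
Trying y = 0.755 m: A R^(2/3) = 0.5528 — low.
Trying y = 0.876 m: A R^(2/3) = 0.8217 — close enough.

y_n = 0.876 m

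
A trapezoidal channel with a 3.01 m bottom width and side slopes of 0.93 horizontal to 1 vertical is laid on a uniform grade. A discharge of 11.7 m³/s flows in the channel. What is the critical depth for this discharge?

At critical depth, Q² T / (g A³) = 1, i.e. A³/T = Q²/g = 11.7²/9.81 = 13.95.
At y = 1.3 m: A³/T = 30.4 — high.
At y = 0.719 m: A³/T = 4.256 — low.
At y = 1.03 m: A³/T = 13.86 — matches.

y_c = 1.03 m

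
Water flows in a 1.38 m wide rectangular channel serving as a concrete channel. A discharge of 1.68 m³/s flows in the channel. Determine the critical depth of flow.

For a rectangular channel, critical depth y_c = (q²/g)^(1/3) where q = Q/b = 1.68/1.38 = 1.217 m²/s.
So y_c = (1.217²/9.81)^(1/3) = 0.533 m.

y_c = 0.533 m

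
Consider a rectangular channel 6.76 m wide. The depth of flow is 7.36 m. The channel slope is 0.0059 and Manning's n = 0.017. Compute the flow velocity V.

Flow area A = b·y = 6.76 × 7.36 = 49.75 m². Wetted perimeter P = b + 2y = 6.76 + 2×7.36 = 21.48 m.
Hydraulic radius R = A/P = 49.75/21.48 = 2.316 m.
From Manning's equation, V = (1/n) R^(2/3) S^(1/2) = (1/0.017) × 2.316^(2/3) × 0.0059^(1/2) = 7.91 m/s.

V = 7.91 m/s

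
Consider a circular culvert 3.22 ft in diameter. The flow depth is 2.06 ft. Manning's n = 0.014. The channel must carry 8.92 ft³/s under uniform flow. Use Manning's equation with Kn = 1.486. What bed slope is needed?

For a circular section of diameter D = 3.22 ft at depth y = 2.06 ft, the central angle is θ = 2 arccos(1 − 2y/D) = 3.708 rad. Then A = (D²/8)(θ − sin θ) = 5.502 ft² and P = Dθ/2 = 5.97 ft.
Hydraulic radius R = A/P = 5.502/5.97 = 0.9215 ft.
From Manning's equation, S = [nQ / (1.486 A R^(2/3))]² = [0.014 × 8.92 / (1.486 × 5.502 × 0.9215^(2/3))]² = 0.00026.

S = 0.00026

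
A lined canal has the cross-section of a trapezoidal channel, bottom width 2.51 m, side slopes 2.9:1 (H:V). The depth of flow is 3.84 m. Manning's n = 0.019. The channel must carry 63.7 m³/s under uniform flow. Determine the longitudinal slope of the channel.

With bottom width b = 2.51 m and side slope z = 2.9: A = (b + zy)y = (2.51 + 2.9×3.84)×3.84 = 52.4 m²; P = b + 2y√(1+z²) = 2.51 + 2×3.84×3.068 = 26.07 m.
Hydraulic radius R = A/P = 52.4/26.07 = 2.01 m.
From Manning's equation, S = [nQ / (1 A R^(2/3))]² = [0.019 × 63.7 / (1 × 52.4 × 2.01^(2/3))]² = 0.00021.

S = 0.00021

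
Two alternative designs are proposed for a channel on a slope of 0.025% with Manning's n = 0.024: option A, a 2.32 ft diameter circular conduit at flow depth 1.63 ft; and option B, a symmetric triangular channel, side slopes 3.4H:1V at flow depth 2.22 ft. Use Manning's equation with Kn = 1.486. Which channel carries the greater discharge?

Channel A: For a circular section of diameter D = 2.32 ft at depth y = 1.63 ft, the central angle is θ = 2 arccos(1 − 2y/D) = 3.976 rad. Then A = (D²/8)(θ − sin θ) = 3.173 ft² and P = Dθ/2 = 4.612 ft. Hydraulic radius R = A/P = 3.173/4.612 = 0.6881 ft. Q_A = (1.486/0.024)·3.173·0.6881^(2/3)·√0.00025 = 2.421 ft³/s.
Channel B: For a triangular section with side slope z = 3.4: A = zy² = 3.4×2.22² = 16.76 ft²; P = 2y√(1+z²) = 2×2.22×3.544 = 15.74 ft. Hydraulic radius R = A/P = 16.76/15.74 = 1.065 ft. Q_B = (1.486/0.024)·16.76·1.065^(2/3)·√0.00025 = 17.11 ft³/s.
Q_A = 2.421 ft³/s vs Q_B = 17.11 ft³/s, so channel B carries more.

channel B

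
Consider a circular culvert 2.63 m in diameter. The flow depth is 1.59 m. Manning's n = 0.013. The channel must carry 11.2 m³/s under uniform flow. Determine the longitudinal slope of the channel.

For a circular section of diameter D = 2.63 m at depth y = 1.59 m, the central angle is θ = 2 arccos(1 − 2y/D) = 3.563 rad. Then A = (D²/8)(θ − sin θ) = 3.434 m² and P = Dθ/2 = 4.685 m.
Hydraulic radius R = A/P = 3.434/4.685 = 0.733 m.
From Manning's equation, S = [nQ / (1 A R^(2/3))]² = [0.013 × 11.2 / (1 × 3.434 × 0.733^(2/3))]² = 0.00272.

S = 0.00272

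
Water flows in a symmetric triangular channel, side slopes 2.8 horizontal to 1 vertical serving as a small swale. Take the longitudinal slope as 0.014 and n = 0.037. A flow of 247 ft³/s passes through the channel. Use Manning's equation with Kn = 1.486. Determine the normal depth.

y_n = 3.61 ft

Manning's equation rearranged: A R^(2/3) = nQ / (1.486·√S) = 0.037 × 247 / (1.486 × √0.014) = 51.98.
At y = 3.04 ft: A R^(2/3) = 32.87 — low.
At y = 4.54 ft: A R^(2/3) = 95.77 — high.
At y = 3.61 ft: A R^(2/3) = 51.97 — close enough.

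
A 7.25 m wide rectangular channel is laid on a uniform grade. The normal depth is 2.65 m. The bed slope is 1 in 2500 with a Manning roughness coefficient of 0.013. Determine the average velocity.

Flow area A = b·y = 7.25 × 2.65 = 19.21 m². Wetted perimeter P = b + 2y = 7.25 + 2×2.65 = 12.55 m.
Hydraulic radius R = A/P = 19.21/12.55 = 1.531 m.
From Manning's equation, V = (1/n) R^(2/3) S^(1/2) = (1/0.013) × 1.531^(2/3) × 0.0004^(1/2) = 2.04 m/s.

V = 2.04 m/s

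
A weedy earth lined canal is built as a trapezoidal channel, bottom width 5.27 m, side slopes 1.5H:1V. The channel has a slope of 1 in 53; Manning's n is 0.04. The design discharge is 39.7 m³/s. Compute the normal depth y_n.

Manning's equation rearranged: A R^(2/3) = nQ / (1·√S) = 0.04 × 39.7 / (√0.01887) = 11.56.
Try y = 1.64 m: A R^(2/3) = 13.78 — too large.
Try y = 1.28 m: A R^(2/3) = 8.775 — too small.
Try y = 1.49 m: A R^(2/3) = 11.56 — matches.

y_n = 1.49 m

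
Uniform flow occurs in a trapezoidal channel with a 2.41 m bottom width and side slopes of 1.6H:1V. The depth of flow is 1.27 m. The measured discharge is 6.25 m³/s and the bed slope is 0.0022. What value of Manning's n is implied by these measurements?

With bottom width b = 2.41 m and side slope z = 1.6: A = (b + zy)y = (2.41 + 1.6×1.27)×1.27 = 5.641 m²; P = b + 2y√(1+z²) = 2.41 + 2×1.27×1.887 = 7.202 m.
Hydraulic radius R = A/P = 5.641/7.202 = 0.7833 m.
Rearranging Manning's equation: n = (1/Q) A R^(2/3) S^(1/2) = (1/6.25) × 5.641 × 0.7833^(2/3) × √0.0022 = 0.036.

n = 0.036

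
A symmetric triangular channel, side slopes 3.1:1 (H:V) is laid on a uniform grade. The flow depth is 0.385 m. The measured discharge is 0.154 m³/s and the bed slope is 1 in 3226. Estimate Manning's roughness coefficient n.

n = 0.0169

For a triangular section with side slope z = 3.1: A = zy² = 3.1×0.385² = 0.4595 m²; P = 2y√(1+z²) = 2×0.385×3.257 = 2.508 m.
Hydraulic radius R = A/P = 0.4595/2.508 = 0.1832 m.
Rearranging Manning's equation: n = (1/Q) A R^(2/3) S^(1/2) = (1/0.154) × 0.4595 × 0.1832^(2/3) × √0.00031 = 0.0169.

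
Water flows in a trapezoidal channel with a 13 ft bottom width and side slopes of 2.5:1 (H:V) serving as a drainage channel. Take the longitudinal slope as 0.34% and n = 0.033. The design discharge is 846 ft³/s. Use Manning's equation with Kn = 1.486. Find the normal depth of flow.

y_n = 5.39 ft

Manning's equation rearranged: A R^(2/3) = nQ / (1.486·√S) = 0.033 × 846 / (1.486 × √0.0034) = 322.2.
Trying y = 4.64 ft: A R^(2/3) = 237.7 — short.
Trying y = 6.87 ft: A R^(2/3) = 535 — over.
Trying y = 5.39 ft: A R^(2/3) = 322.4 — matches.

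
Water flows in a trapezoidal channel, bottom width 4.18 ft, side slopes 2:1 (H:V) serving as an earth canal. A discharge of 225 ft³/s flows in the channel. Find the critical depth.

y_c = 2.92 ft

At critical depth, Q² T / (g A³) = 1, i.e. A³/T = Q²/g = 225²/32.2 = 1572.
At y = 2.47 ft: A³/T = 813 — too small.
At y = 2.92 ft: A³/T = 1579 — ≈ 1572.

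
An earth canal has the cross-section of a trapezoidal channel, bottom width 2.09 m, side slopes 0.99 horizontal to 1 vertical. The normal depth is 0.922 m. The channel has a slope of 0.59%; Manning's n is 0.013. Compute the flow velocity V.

With bottom width b = 2.09 m and side slope z = 0.99: A = (b + zy)y = (2.09 + 0.99×0.922)×0.922 = 2.769 m²; P = b + 2y√(1+z²) = 2.09 + 2×0.922×1.407 = 4.685 m.
Hydraulic radius R = A/P = 2.769/4.685 = 0.591 m.
From Manning's equation, V = (1/n) R^(2/3) S^(1/2) = (1/0.013) × 0.591^(2/3) × 0.0059^(1/2) = 4.16 m/s.

V = 4.16 m/s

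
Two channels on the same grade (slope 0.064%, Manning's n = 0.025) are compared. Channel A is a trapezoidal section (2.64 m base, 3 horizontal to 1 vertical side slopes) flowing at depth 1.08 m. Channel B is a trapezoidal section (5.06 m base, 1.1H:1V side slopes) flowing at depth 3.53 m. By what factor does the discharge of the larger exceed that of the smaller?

10.4

Channel A: With bottom width b = 2.64 m and side slope z = 3: A = (b + zy)y = (2.64 + 3×1.08)×1.08 = 6.35 m²; P = b + 2y√(1+z²) = 2.64 + 2×1.08×3.162 = 9.471 m. Hydraulic radius R = A/P = 6.35/9.471 = 0.6705 m. Q_A = (1/0.025)·6.35·0.6705^(2/3)·√0.00064 = 4.923 m³/s.
Channel B: With bottom width b = 5.06 m and side slope z = 1.1: A = (b + zy)y = (5.06 + 1.1×3.53)×3.53 = 31.57 m²; P = b + 2y√(1+z²) = 5.06 + 2×3.53×1.487 = 15.56 m. Hydraulic radius R = A/P = 31.57/15.56 = 2.029 m. Q_B = (1/0.025)·31.57·2.029^(2/3)·√0.00064 = 51.21 m³/s.
The larger discharge is 51.21 m³/s and the smaller is 4.923 m³/s; the ratio is 10.4.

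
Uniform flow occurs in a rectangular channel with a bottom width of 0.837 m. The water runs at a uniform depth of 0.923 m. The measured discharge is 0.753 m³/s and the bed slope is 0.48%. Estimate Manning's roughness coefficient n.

n = 0.031

Flow area A = b·y = 0.837 × 0.923 = 0.7726 m². Wetted perimeter P = b + 2y = 0.837 + 2×0.923 = 2.683 m.
Hydraulic radius R = A/P = 0.7726/2.683 = 0.2879 m.
Rearranging Manning's equation: n = (1/Q) A R^(2/3) S^(1/2) = (1/0.753) × 0.7726 × 0.2879^(2/3) × √0.0048 = 0.031.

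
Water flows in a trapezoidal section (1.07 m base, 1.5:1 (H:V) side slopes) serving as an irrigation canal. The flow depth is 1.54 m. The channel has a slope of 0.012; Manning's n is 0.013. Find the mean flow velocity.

With bottom width b = 1.07 m and side slope z = 1.5: A = (b + zy)y = (1.07 + 1.5×1.54)×1.54 = 5.205 m²; P = b + 2y√(1+z²) = 1.07 + 2×1.54×1.803 = 6.623 m.
Hydraulic radius R = A/P = 5.205/6.623 = 0.786 m.
From Manning's equation, V = (1/n) R^(2/3) S^(1/2) = (1/0.013) × 0.786^(2/3) × 0.012^(1/2) = 7.18 m/s.

V = 7.18 m/s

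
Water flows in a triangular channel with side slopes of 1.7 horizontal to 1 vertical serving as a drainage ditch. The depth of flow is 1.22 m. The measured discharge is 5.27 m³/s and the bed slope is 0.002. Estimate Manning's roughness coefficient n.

n = 0.014

For a triangular section with side slope z = 1.7: A = zy² = 1.7×1.22² = 2.53 m²; P = 2y√(1+z²) = 2×1.22×1.972 = 4.812 m.
Hydraulic radius R = A/P = 2.53/4.812 = 0.5258 m.
Rearranging Manning's equation: n = (1/Q) A R^(2/3) S^(1/2) = (1/5.27) × 2.53 × 0.5258^(2/3) × √0.002 = 0.014.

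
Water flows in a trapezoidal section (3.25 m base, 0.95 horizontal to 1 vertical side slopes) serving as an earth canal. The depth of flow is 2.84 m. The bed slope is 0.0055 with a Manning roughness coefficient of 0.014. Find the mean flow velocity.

With bottom width b = 3.25 m and side slope z = 0.95: A = (b + zy)y = (3.25 + 0.95×2.84)×2.84 = 16.89 m²; P = b + 2y√(1+z²) = 3.25 + 2×2.84×1.379 = 11.08 m.
Hydraulic radius R = A/P = 16.89/11.08 = 1.524 m.
From Manning's equation, V = (1/n) R^(2/3) S^(1/2) = (1/0.014) × 1.524^(2/3) × 0.0055^(1/2) = 7.02 m/s.

V = 7.02 m/s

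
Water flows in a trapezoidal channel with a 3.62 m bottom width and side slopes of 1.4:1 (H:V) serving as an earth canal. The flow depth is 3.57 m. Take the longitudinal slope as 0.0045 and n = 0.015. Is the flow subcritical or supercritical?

With bottom width b = 3.62 m and side slope z = 1.4: A = (b + zy)y = (3.62 + 1.4×3.57)×3.57 = 30.77 m²; P = b + 2y√(1+z²) = 3.62 + 2×3.57×1.72 = 15.9 m.
Hydraulic radius R = A/P = 30.77/15.9 = 1.934 m.
V = (1/n) R^(2/3) √S = (1/0.015) × 1.934^(2/3) × √0.0045 = 6.943 m/s. Hydraulic depth D_h = A/T = 30.77/13.62 = 2.26 m.
Froude number Fr = V/√(g·D_h) = 6.943/√(9.81×2.26) = 1.47, which is greater than 1, so the flow is supercritical.

supercritical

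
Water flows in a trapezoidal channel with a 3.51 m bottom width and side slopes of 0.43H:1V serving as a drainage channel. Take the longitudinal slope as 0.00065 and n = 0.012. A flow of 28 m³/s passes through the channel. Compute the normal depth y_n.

Manning's equation rearranged: A R^(2/3) = nQ / (1·√S) = 0.012 × 28 / (√0.00065) = 13.18.
At y = 3.02 m: A R^(2/3) = 18.52 — over.
At y = 2.17 m: A R^(2/3) = 10.71 — short.
At y = 2.46 m: A R^(2/3) = 13.16 — ≈ 13.18.

y_n = 2.46 m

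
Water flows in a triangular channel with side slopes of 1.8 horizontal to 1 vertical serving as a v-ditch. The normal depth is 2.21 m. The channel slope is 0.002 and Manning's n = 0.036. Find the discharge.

For a triangular section with side slope z = 1.8: A = zy² = 1.8×2.21² = 8.791 m²; P = 2y√(1+z²) = 2×2.21×2.059 = 9.101 m.
Hydraulic radius R = A/P = 8.791/9.101 = 0.9659 m.
Manning's equation: Q = (1/n) A R^(2/3) S^(1/2) = (1/0.036) × 8.791 × 0.9659^(2/3) × 0.002^(1/2) = 10.7 m³/s.

Q = 10.7 m³/s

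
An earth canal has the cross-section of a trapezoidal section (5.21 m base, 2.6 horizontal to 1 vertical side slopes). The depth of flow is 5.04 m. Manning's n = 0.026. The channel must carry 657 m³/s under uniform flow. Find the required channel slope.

With bottom width b = 5.21 m and side slope z = 2.6: A = (b + zy)y = (5.21 + 2.6×5.04)×5.04 = 92.3 m²; P = b + 2y√(1+z²) = 5.21 + 2×5.04×2.786 = 33.29 m.
Hydraulic radius R = A/P = 92.3/33.29 = 2.773 m.
From Manning's equation, S = [nQ / (1 A R^(2/3))]² = [0.026 × 657 / (1 × 92.3 × 2.773^(2/3))]² = 0.00879.

S = 0.00879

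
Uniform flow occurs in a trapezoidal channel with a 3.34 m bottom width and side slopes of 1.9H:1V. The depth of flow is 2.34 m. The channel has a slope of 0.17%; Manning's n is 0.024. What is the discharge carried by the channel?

With bottom width b = 3.34 m and side slope z = 1.9: A = (b + zy)y = (3.34 + 1.9×2.34)×2.34 = 18.22 m²; P = b + 2y√(1+z²) = 3.34 + 2×2.34×2.147 = 13.39 m.
Hydraulic radius R = A/P = 18.22/13.39 = 1.361 m.
Manning's equation: Q = (1/n) A R^(2/3) S^(1/2) = (1/0.024) × 18.22 × 1.361^(2/3) × 0.0017^(1/2) = 38.4 m³/s.

Q = 38.4 m³/s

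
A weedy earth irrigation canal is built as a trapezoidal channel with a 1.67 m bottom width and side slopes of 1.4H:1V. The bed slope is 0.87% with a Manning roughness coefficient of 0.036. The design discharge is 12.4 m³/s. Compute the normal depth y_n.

y_n = 1.47 m

Manning's equation rearranged: A R^(2/3) = nQ / (1·√S) = 0.036 × 12.4 / (√0.0087) = 4.786.
Trying y = 1.84 m: A R^(2/3) = 7.689 — high.
Trying y = 1.47 m: A R^(2/3) = 4.78 — ≈ 4.786.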